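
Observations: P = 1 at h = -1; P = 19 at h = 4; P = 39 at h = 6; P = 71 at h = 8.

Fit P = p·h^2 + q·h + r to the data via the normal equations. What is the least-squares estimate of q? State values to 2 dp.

q = 0.21

From the data, Σh^2·h^2 = 5649, Σh^2·h = 791, Σh^2 = 117, Σh·h = 117, Σh = 17, Σ1 = 4.
And Σh^2·P = 6253, Σh·P = 877, ΣP = 130.
So MᵀM·[p, q, r]ᵀ = MᵀP: [[5649, 791, 117]; [791, 117, 17]; [117, 17, 4]]·[p, q, r]ᵀ = [6253, 877, 130]ᵀ.
Solving the 3×3 system (Gaussian elimination) gives p = 7169/6679, q = 1373/6679, r = 1539/6679.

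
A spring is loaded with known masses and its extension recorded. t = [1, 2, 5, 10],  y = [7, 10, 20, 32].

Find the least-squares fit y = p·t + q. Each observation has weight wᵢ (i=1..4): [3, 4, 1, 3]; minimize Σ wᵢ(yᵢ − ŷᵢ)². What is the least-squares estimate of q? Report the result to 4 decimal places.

q = 4.4856

From the data, Σwᵢ·t·t = 344, Σwᵢ·t = 46, Σwᵢ·1 = 11.
For AᵀWy: Σwᵢ·t·y = 1161, Σwᵢ·y = 177.
AᵀWA·[p, q]ᵀ = AᵀWy becomes [[344, 46]; [46, 11]]·[p, q]ᵀ = [1161, 177]ᵀ.
det = 344·11 − 46² = 1668.
p = (1161·11 − 46·177)/1668 = 1543/556; q = (344·177 − 46·1161)/1668 = 1247/278.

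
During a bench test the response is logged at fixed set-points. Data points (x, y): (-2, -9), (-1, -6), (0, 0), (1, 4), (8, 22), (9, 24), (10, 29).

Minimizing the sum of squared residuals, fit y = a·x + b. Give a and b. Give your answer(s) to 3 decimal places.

With design matrix M, MᵀM = [[251, 25]; [25, 7]] and Mᵀy = [710, 64]ᵀ.
Eliminating b: 7·(row 1) − 25·(row 2) gives 1132·a = 7·710 − 25·64 = 3370, so a = 1685/566.
Then b = (64 − 25·(1685/566))/7 = -843/566.

a = 2.977, b = -1.489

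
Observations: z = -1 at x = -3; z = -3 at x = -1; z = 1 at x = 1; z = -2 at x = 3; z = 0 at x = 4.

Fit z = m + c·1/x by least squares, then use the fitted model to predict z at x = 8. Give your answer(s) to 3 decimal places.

ẑ = -0.871

The normal system MᵀM·[m, c]ᵀ = Mᵀz is [[5, 1/4]; [1/4, 329/144]]·[m, c]ᵀ = [-5, 11/3]ᵀ.
det = 5·(329/144) − (1/4)² = 409/36.
m = ((-5)·(329/144) − (1/4)·(11/3))/(409/36) = -1777/1636; c = (5·(11/3) − (1/4)·(-5))/(409/36) = 705/409.
At x = 8: ẑ = (-1777/1636)·(1) + (705/409)·(1/8) = -2849/3272.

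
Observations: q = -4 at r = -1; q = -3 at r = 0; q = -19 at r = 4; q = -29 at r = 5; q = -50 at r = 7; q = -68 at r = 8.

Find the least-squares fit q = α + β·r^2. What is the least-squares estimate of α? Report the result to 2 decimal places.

α = -3.07

The normal equations are: 6·α + 155·β = -173;  155·α + 7379·β = -7835.
Δ = 6·7379 − 155² = 20249.
α = ((-173)·7379 − 155·(-7835))/20249 = -62142/20249; β = (6·(-7835) − 155·(-173))/20249 = -20195/20249.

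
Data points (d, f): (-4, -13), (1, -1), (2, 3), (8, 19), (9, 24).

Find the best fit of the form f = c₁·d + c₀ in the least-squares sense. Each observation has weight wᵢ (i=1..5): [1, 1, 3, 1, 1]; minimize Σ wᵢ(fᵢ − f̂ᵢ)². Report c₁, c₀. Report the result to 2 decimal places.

c₁ = 2.81, c₀ = -2.60

Forming MᵀWM = [[174, 20]; [20, 7]] and MᵀWf = [437, 38]ᵀ gives MᵀWM·[c₁, c₀]ᵀ = MᵀWf.
Eliminating c₀: 7·(row 1) − 20·(row 2) gives 818·c₁ = 7·437 − 20·38 = 2299, so c₁ = 2299/818.
Then c₀ = (38 − 20·(2299/818))/7 = -1064/409.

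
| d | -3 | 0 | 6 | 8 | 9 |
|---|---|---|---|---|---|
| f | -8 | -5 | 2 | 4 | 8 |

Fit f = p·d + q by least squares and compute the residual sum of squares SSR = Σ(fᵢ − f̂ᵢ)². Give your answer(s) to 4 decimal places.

Setting ∂/∂p … = 0 gives: 190·p + 20·q = 140;  20·p + 5·q = 1.
(Σd·d = 190, Σd = 20, Σ1 = 5, Σd·f = 140, Σf = 1.)
Eliminating q: 5·(row 1) − 20·(row 2) gives 550·p = 5·140 − 20·1 = 680, so p = 68/55.
Then q = (1 − 20·(68/55))/5 = -261/55.
Residuals: 5/11, -14/55, -37/55, -63/55, 89/55; SSR = 256/55.

SSR = 4.6545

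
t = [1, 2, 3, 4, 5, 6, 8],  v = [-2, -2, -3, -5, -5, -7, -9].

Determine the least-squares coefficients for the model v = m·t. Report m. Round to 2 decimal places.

Normal-equation sums: Σt·t = 155.
For Aᵀv: Σt·v = -174.
Hence m = -174 / 155 ≈ -1.12258.

m = -1.12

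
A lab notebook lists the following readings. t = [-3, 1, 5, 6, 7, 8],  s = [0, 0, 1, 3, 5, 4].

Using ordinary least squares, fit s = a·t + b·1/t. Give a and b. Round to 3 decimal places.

Entries of AᵀA: Σt·t = 184, Σt·1/t = 6, Σ1/t·1/t = 857249/705600.
Right-hand side: Σt·s = 90, Σ1/t·s = 67/35.
Normal equations: [[184, 6]; [6, 857249/705600]]·[a, b]ᵀ = [90, 67/35]ᵀ.
Δ = 184·(857249/705600) − 6² = 16541527/88200.
a = (90·(857249/705600) − 6·(67/35))/(16541527/88200) = 34524045/66166108; b = (184·(67/35) − 6·90)/(16541527/88200) = -16561440/16541527.

a = 0.522, b = -1.001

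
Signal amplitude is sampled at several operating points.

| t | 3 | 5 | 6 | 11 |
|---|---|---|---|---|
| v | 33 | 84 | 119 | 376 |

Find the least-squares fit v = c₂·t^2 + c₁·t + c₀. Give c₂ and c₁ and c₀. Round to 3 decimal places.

The normal equations are: 16643·c₂ + 1699·c₁ + 191·c₀ = 52177;  1699·c₂ + 191·c₁ + 25·c₀ = 5369;  191·c₂ + 25·c₁ + 4·c₀ = 612.
Row-reducing yields c₂ = 3899/1364, c₁ = 3915/1364, c₀ = -977/682.

c₂ = 2.859, c₁ = 2.870, c₀ = -1.433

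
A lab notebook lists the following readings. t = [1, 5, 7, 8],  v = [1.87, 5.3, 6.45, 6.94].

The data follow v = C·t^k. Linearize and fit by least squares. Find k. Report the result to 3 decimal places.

With ln vᵢ as the transformed response and ln tᵢ as the regressor:
Σln t = 5.6348, Σ(ln t)² = 10.7009, Σln v = 6.0950, Σln t·ln v = 10.3399.
Normal system: [[10.7009, 5.6348]; [5.6348, 4]]·[k, ln C]ᵀ = [10.3399, 6.0950]ᵀ.
Solving (det = 11.0529): k = 0.63472, ln C = 0.62963.

k = 0.635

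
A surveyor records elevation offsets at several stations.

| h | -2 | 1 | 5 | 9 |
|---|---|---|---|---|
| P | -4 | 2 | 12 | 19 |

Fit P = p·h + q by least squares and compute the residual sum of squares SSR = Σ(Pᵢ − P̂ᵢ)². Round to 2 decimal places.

SSR = 1.51

The normal system XᵀX·[p, q]ᵀ = XᵀP is [[111, 13]; [13, 4]]·[p, q]ᵀ = [241, 29]ᵀ.
Eliminating q: 4·(row 1) − 13·(row 2) gives 275·p = 4·241 − 13·29 = 587, so p = 587/275.
Then q = (29 − 13·(587/275))/4 = 86/275.
Residuals: -12/275, -123/275, 279/275, -144/275; SSR = 414/275.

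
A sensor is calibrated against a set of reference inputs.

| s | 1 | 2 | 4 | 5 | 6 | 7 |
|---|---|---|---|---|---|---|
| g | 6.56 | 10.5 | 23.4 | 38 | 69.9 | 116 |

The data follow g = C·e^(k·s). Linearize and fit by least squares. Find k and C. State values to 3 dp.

With ln gᵢ as the transformed response and sᵢ as the regressor:
Σs = 25.0000, Σ(s)² = 131.0000, Σln g = 20.0233, Σs·ln g = 96.1401.
Equations: 131.0000·k + 25.0000·ln C = 96.1401;  25.0000·k + 6·ln C = 20.0233.
Slope k = (n·Σs·ln g − Σs·Σln g)/(n·Σ(s)² − (Σs)²) = (6·96.1401 − 25.0000·20.0233)/161.0000 = 0.47365; ln C = (Σln g − k·Σs)/n = 1.36369, so C = exp(1.36369) = 3.91061.

k = 0.474, C = 3.911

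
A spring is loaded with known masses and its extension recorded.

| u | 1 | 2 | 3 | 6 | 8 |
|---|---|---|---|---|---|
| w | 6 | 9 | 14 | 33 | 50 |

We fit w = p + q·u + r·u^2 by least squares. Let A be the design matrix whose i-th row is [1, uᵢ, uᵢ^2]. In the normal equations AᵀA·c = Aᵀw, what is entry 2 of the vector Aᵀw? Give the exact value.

664

Entry 2 ↔ basis u, so (Aᵀw)_{2} = Σᵢ (u)·wᵢ = (1)·(6) + (2)·(9) + (3)·(14) + (6)·(33) + (8)·(50) = 664.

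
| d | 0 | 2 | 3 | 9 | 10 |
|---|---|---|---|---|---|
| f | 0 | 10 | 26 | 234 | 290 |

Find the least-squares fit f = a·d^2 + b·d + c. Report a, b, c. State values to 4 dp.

a = 2.9346, b = -0.3540, c = -0.1614

With design matrix M, MᵀM = [[16658, 1764, 194]; [1764, 194, 24]; [194, 24, 5]] and Mᵀf = [48228, 5104, 560]ᵀ.
Solving the 3×3 system (Gaussian elimination) gives a = 8654/2949, b = -348/983, c = -476/2949.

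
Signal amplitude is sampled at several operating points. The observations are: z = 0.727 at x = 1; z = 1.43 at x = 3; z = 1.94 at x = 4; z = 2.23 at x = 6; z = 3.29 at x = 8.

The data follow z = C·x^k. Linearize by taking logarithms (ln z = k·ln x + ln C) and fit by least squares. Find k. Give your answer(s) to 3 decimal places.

Taking logs, ln z = k·ln x + ln C, so regress ln z on ln x.
XᵀX = [[10.6632, 6.3561]; [6.3561, 5]], rhs = [5.2250, 2.6944]ᵀ  (here Σln x = 6.3561, Σ(ln x)² = 10.6632, Σln z = 2.6944, Σln x·ln z = 5.2250).
Slope k = (n·Σln x·ln z − Σln x·Σln z)/(n·Σ(ln x)² − (Σln x)²) = (5·5.2250 − 6.3561·2.6944)/12.9161 = 0.69672; ln C = (Σln z − k·Σln x)/n = -0.34681.

k = 0.697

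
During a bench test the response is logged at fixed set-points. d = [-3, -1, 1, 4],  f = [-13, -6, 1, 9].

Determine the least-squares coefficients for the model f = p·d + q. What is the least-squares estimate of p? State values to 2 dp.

p = 3.15

XᵀX·[p, q]ᵀ = Xᵀf reads: 27·p + 1·q = 82;  1·p + 4·q = -9.
(Σd·d = 27, Σd = 1, Σ1 = 4, Σd·f = 82, Σf = -9.)
det = 27·4 − 1² = 107.
p = (82·4 − 1·(-9))/107 = 337/107; q = (27·(-9) − 1·82)/107 = -325/107.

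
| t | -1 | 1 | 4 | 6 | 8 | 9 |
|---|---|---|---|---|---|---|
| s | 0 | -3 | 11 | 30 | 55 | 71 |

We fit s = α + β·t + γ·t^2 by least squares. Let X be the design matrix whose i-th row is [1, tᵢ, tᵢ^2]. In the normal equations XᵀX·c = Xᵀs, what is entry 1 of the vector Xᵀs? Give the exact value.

164

Entry 1 ↔ basis 1, so (Xᵀs)_{1} = Σᵢ sᵢ = (1)·(0) + (1)·(-3) + (1)·(11) + (1)·(30) + (1)·(55) + (1)·(71) = 164.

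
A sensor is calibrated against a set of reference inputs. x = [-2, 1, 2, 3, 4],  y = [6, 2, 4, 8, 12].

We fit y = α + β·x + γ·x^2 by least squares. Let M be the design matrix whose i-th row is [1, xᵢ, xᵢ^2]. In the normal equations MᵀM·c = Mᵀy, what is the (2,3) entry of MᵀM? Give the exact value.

Row 2 ↔ basis x, column 3 ↔ basis x^2, so (MᵀM)_{2,3} = Σᵢ (x)·(x^2) = (-2)·(4) + (1)·(1) + (2)·(4) + (3)·(9) + (4)·(16) = 92.

92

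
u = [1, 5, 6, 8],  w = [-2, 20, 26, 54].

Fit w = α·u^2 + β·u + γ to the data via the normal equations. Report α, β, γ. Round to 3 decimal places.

Entries of XᵀX: Σu^2·u^2 = 6018, Σu^2·u = 854, Σu^2 = 126, Σu·u = 126, Σu = 20, Σ1 = 4.
And Σu^2·w = 4890, Σu·w = 686, Σw = 98.
Row-reducing yields α = 1487/1549, β = -1134/1549, γ = -3220/1549.

α = 0.960, β = -0.732, γ = -2.079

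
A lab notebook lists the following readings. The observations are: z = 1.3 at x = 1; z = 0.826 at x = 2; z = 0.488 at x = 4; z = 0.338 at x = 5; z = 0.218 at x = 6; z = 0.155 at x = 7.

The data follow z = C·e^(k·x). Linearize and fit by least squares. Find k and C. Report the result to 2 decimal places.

k = -0.35, C = 1.80

Taking logs, ln z = k·x + ln C, so regress ln z on x.
Σx = 25.0000, Σ(x)² = 131.0000, Σln z = -5.1185, Σx·ln z = -30.6031.
Normal system: [[131.0000, 25.0000]; [25.0000, 6]]·[k, ln C]ᵀ = [-30.6031, -5.1185]ᵀ.
Slope k = (n·Σx·ln z − Σx·Σln z)/(n·Σ(x)² − (Σx)²) = (6·-30.6031 − 25.0000·-5.1185)/161.0000 = -0.34569; ln C = (Σln z − k·Σx)/n = 0.58727, so C = exp(0.58727) = 1.79907.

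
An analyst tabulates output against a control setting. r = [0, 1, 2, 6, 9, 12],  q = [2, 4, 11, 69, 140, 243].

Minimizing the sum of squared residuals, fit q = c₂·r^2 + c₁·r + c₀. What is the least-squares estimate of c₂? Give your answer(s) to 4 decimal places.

c₂ = 1.5127

From the data, Σr^2·r^2 = 28610, Σr^2·r = 2682, Σr^2 = 266, Σr·r = 266, Σr = 30, Σ1 = 6.
Moment sums: Σr^2·q = 48864, Σr·q = 4616, Σq = 469.
AᵀA·[c₂, c₁, c₀]ᵀ = Aᵀq becomes [[28610, 2682, 266]; [2682, 266, 30]; [266, 30, 6]]·[c₂, c₁, c₀]ᵀ = [48864, 4616, 469]ᵀ.
Row-reducing yields c₂ = 139441/92180, c₁ = 179453/92180, c₀ = 63127/46090.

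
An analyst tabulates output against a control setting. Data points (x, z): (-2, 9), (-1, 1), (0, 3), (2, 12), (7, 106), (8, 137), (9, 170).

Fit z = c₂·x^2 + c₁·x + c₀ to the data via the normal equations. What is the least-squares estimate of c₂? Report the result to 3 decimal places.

c₂ = 1.959

Sums needed: Σx^2·x^2 = 13091, Σx^2·x = 1583, Σx^2 = 203, Σx·x = 203, Σx = 23, Σ1 = 7.
For Mᵀz: Σx^2·z = 27817, Σx·z = 3373, Σz = 438.
Normal equations: [[13091, 1583, 203]; [1583, 203, 23]; [203, 23, 7]]·[c₂, c₁, c₀]ᵀ = [27817, 3373, 438]ᵀ.
Inverting the 3×3 Gram matrix, [c₂, c₁, c₀]ᵀ = [5639/2878, 6283/5756, 12455/5756]ᵀ.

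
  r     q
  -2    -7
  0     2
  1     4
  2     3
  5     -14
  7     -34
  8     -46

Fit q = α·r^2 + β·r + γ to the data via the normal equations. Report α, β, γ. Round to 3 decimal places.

α = -1.044, β = 2.236, γ = 2.076

Entries of AᵀA: Σr^2·r^2 = 7155, Σr^2·r = 981, Σr^2 = 147, Σr·r = 147, Σr = 21, Σ1 = 7.
Moment sums: Σr^2·q = -4972, Σr·q = -652, Σq = -92.
So AᵀA·[α, β, γ]ᵀ = Aᵀq: [[7155, 981, 147]; [981, 147, 21]; [147, 21, 7]]·[α, β, γ]ᵀ = [-4972, -652, -92]ᵀ.
Row-reducing yields α = -545/522, β = 389/174, γ = 1264/609.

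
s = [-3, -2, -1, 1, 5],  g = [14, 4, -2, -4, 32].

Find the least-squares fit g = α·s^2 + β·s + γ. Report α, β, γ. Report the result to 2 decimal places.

α = 1.69, β = -1.11, γ = -4.74

The normal system XᵀX·[α, β, γ]ᵀ = Xᵀg is [[724, 90, 40]; [90, 40, 0]; [40, 0, 5]]·[α, β, γ]ᵀ = [936, 108, 44]ᵀ.
Inverting the 3×3 Gram matrix, [α, β, γ]ᵀ = [22/13, -72/65, -308/65]ᵀ.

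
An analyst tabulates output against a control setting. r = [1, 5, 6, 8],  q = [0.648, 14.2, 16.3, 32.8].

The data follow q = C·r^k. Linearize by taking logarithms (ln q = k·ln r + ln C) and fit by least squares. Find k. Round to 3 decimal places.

k = 1.867

Taking logs, ln q = k·ln r + ln C, so regress ln q on ln r.
Σln r = 5.4806, Σ(ln r)² = 10.1248, Σln q = 8.5010, Σln r·ln q = 16.5295.
Equations: 10.1248·k + 5.4806·ln C = 16.5295;  5.4806·k + 4·ln C = 8.5010.
Solving (det = 10.4617): k = 1.86654, ln C = -0.43221.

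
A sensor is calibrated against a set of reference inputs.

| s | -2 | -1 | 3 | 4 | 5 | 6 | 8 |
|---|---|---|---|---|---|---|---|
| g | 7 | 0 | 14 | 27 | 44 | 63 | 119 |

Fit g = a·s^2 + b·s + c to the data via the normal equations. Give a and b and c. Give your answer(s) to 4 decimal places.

Sums needed: Σs^2·s^2 = 6371, Σs^2·s = 935, Σs^2 = 155, Σs·s = 155, Σs = 23, Σ1 = 7.
Moment sums: Σs^2·g = 11570, Σs·g = 1686, Σg = 274.
MᵀM·[a, b, c]ᵀ = Mᵀg becomes [[6371, 935, 155]; [935, 155, 23]; [155, 23, 7]]·[a, b, c]ᵀ = [11570, 1686, 274]ᵀ.
Inverting the 3×3 Gram matrix, [a, b, c]ᵀ = [44885/22836, -14675/22836, -8633/3806]ᵀ.

a = 1.9655, b = -0.6426, c = -2.2683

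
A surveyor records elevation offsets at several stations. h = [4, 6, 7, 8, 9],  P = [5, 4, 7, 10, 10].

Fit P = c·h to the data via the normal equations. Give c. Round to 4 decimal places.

MᵀM·[c]ᵀ = MᵀP reads: 246·c = 263.
c = 263/246 = 1.06911.

c = 1.0691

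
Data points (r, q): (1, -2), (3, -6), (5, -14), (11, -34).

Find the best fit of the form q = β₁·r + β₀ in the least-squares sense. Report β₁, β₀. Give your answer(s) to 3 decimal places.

β₁ = -3.286, β₀ = 2.429

Normal-equation sums: Σr·r = 156, Σr = 20, Σ1 = 4.
For Xᵀq: Σr·q = -464, Σq = -56.
XᵀX·[β₁, β₀]ᵀ = Xᵀq becomes [[156, 20]; [20, 4]]·[β₁, β₀]ᵀ = [-464, -56]ᵀ.
Δ = 156·4 − 20² = 224.
β₁ = ((-464)·4 − 20·(-56))/224 = -23/7; β₀ = (156·(-56) − 20·(-464))/224 = 17/7.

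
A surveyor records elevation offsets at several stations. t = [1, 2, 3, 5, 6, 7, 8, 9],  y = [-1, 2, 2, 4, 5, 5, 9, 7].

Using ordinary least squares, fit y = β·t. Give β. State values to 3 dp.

From the data, Σt·t = 269.
For Aᵀy: Σt·y = 229.
AᵀA·[β]ᵀ = Aᵀy becomes [[269]]·[β]ᵀ = [229]ᵀ.
Hence β = 229 / 269 ≈ 0.851301.

β = 0.851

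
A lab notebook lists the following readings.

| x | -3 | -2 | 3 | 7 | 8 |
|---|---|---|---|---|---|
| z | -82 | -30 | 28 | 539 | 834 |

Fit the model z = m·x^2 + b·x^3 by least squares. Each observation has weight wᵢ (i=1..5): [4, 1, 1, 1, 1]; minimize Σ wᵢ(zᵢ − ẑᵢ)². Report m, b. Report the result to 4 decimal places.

The normal equations are: 6918·m + 48814·b = 76967;  48814·m + 383502·b = 621737.
(Σwᵢ·x^2·x^2 = 6918, Σwᵢ·x^2·x^3 = 48814, Σwᵢ·x^3·x^3 = 383502, Σwᵢ·x^2·z = 76967, Σwᵢ·x^3·z = 621737.)
det = 6918·383502 − 48814² = 270260240.
m = (76967·383502 − 48814·621737)/270260240 = -208117871/67565060; b = (6918·621737 − 48814·76967)/270260240 = 136027357/67565060.

m = -3.0803, b = 2.0133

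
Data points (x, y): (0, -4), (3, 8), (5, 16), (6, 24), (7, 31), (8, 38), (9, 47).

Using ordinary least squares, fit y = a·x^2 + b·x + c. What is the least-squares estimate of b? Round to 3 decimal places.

b = 2.489

MᵀM·[a, b, c]ᵀ = Mᵀy reads: 15060·a + 1952·b + 264·c = 9094;  1952·a + 264·b + 38·c = 1192;  264·a + 38·b + 7·c = 160.
(Σx^2·x^2 = 15060, Σx^2·x = 1952, Σx^2 = 264, Σx·x = 264, Σx = 38, Σ1 = 7, Σx^2·y = 9094, Σx·y = 1192, Σy = 160.)
Solving the 3×3 system (Gaussian elimination) gives a = 1097/3166, b = 3940/1583, c = -5892/1583.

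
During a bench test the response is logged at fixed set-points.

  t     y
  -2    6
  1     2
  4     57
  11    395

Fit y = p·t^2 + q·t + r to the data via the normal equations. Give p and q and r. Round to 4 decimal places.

p = 3.0759, q = 2.2838, r = -2.1869

The normal equations are: 14914·p + 1388·q + 142·r = 48733;  1388·p + 142·q + 14·r = 4563;  142·p + 14·q + 4·r = 460.
(Σt^2·t^2 = 14914, Σt^2·t = 1388, Σt^2 = 142, Σt·t = 142, Σt = 14, Σ1 = 4, Σt^2·y = 48733, Σt·y = 4563, Σy = 460.)
Row-reducing yields p = 10621/3453, q = 7886/3453, r = -15103/6906.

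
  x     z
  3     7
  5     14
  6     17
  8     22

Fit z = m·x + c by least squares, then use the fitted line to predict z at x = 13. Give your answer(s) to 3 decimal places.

Compute the Gram sums: Σx·x = 134, Σx = 22, Σ1 = 4.
And Σx·z = 369, Σz = 60.
So AᵀA·[m, c]ᵀ = Aᵀz: [[134, 22]; [22, 4]]·[m, c]ᵀ = [369, 60]ᵀ.
Δ = 134·4 − 22² = 52.
m = (369·4 − 22·60)/52 = 3; c = (134·60 − 22·369)/52 = -3/2.
At x = 13: ẑ = (3)·(13) + (-3/2)·(1) = 75/2.

ẑ = 37.500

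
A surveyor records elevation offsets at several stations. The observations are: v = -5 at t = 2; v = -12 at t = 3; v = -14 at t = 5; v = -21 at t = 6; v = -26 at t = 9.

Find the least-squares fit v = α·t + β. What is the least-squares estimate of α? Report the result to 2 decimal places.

Sums needed: Σt·t = 155, Σt = 25, Σ1 = 5.
Moment sums: Σt·v = -476, Σv = -78.
det = 155·5 − 25² = 150.
α = ((-476)·5 − 25·(-78))/150 = -43/15; β = (155·(-78) − 25·(-476))/150 = -19/15.

α = -2.87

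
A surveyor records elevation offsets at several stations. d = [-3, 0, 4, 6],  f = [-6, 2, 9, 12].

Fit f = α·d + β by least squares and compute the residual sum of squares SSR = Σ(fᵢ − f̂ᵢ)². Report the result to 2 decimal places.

With design matrix M, MᵀM = [[61, 7]; [7, 4]] and Mᵀf = [126, 17]ᵀ.
Eliminating β: 4·(row 1) − 7·(row 2) gives 195·α = 4·126 − 7·17 = 385, so α = 77/39.
Then β = (17 − 7·(77/39))/4 = 31/39.
Residuals: -34/39, 47/39, 4/13, -25/39; SSR = 106/39.

SSR = 2.72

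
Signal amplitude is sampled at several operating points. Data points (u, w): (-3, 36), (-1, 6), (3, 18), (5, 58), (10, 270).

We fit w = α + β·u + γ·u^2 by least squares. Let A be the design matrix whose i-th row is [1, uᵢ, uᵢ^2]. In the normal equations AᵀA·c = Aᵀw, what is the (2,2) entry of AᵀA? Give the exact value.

Row 2 ↔ basis u, column 2 ↔ basis u, so (AᵀA)_{2,2} = Σᵢ (u)·(u) = (-3)·(-3) + (-1)·(-1) + (3)·(3) + (5)·(5) + (10)·(10) = 144.

144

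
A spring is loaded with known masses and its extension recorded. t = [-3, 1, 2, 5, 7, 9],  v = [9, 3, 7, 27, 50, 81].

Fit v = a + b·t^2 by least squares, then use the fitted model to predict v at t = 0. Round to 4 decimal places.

Forming MᵀM = [[6, 169]; [169, 9685]] and Mᵀv = [177, 9798]ᵀ gives MᵀM·[a, b]ᵀ = Mᵀv.
Eliminating b: 9685·(row 1) − 169·(row 2) gives 29549·a = 9685·177 − 169·9798 = 58383, so a = 4491/2273.
Then b = (9798 − 169·(4491/2273))/9685 = 28875/29549.
At t = 0: v̂ = (4491/2273)·(1) + (28875/29549)·(0) = 4491/2273.

v̂ = 1.9758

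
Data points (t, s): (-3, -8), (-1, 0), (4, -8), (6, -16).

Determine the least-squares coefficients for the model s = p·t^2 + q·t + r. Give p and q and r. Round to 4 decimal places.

Setting ∂/∂p … = 0 gives: 1634·p + 252·q + 62·r = -776;  252·p + 62·q + 6·r = -104;  62·p + 6·q + 4·r = -32.
Solving the 3×3 system (Gaussian elimination) gives p = -4/7, q = 244/371, r = -48/371.

p = -0.5714, q = 0.6577, r = -0.1294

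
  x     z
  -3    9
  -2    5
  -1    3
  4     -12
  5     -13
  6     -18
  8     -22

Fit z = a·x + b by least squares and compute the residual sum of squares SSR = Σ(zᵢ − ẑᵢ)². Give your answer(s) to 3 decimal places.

SSR = 3.941

From the data, Σx·x = 155, Σx = 17, Σ1 = 7.
For Mᵀz: Σx·z = -437, Σz = -48.
Normal equations: [[155, 17]; [17, 7]]·[a, b]ᵀ = [-437, -48]ᵀ.
det = 155·7 − 17² = 796.
a = ((-437)·7 − 17·(-48))/796 = -2243/796; b = (155·(-48) − 17·(-437))/796 = -11/796.
Residuals: 223/398, -495/796, 39/199, -569/796, 439/398, -859/796, 443/796; SSR = 3137/796.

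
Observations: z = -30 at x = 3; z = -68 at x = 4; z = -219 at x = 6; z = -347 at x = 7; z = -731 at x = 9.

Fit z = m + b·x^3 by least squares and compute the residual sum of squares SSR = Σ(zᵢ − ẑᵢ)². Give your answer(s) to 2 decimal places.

From the data, Σ1 = 5, Σx^3 = 1379, Σx^3·x^3 = 700571.
And Σz = -1395, Σx^3·z = -704386.
Normal equations: [[5, 1379]; [1379, 700571]]·[m, b]ᵀ = [-1395, -704386]ᵀ.
Δ = 5·700571 − 1379² = 1601214.
m = ((-1395)·700571 − 1379·(-704386))/1601214 = -5948251/1601214; b = (5·(-704386) − 1379·(-1395))/1601214 = -1598225/1601214.
Residuals: 531953/800607, -215967/533738, 21695/69618, -246972/266869, 283421/800607; SSR = 2696575/1601214.

SSR = 1.68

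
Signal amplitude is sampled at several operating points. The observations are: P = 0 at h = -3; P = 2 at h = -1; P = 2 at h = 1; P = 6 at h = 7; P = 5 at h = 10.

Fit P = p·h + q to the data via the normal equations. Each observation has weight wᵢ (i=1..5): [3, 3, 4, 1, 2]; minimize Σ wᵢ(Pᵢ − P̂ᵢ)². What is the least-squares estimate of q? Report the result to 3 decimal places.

The normal equations are: 283·p + 19·q = 144;  19·p + 13·q = 30.
(Σwᵢ·h·h = 283, Σwᵢ·h = 19, Σwᵢ·1 = 13, Σwᵢ·h·P = 144, Σwᵢ·P = 30.)
Determinant 283·13 − 19² = 3318.
p = (144·13 − 19·30)/3318 = 31/79; q = (283·30 − 19·144)/3318 = 137/79.

q = 1.734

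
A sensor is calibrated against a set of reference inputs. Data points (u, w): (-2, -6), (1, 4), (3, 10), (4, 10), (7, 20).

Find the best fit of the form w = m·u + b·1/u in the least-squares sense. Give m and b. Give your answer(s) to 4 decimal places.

m = 2.7829, b = 1.2298

Forming AᵀA = [[79, 5]; [5, 10189/7056]] and Aᵀw = [226, 659/42]ᵀ gives AᵀA·[m, b]ᵀ = Aᵀw.
Δ = 79·(10189/7056) − 5² = 628531/7056.
m = (226·(10189/7056) − 5·(659/42))/(628531/7056) = 40678/14617; b = (79·(659/42) − 5·226)/(628531/7056) = 17976/14617.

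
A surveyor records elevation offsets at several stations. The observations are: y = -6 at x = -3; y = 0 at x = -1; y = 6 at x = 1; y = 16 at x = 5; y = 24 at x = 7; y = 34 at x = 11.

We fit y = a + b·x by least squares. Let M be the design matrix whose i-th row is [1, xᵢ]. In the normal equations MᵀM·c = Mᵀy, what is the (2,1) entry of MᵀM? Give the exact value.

Row 2 ↔ basis x, column 1 ↔ basis 1, so (MᵀM)_{2,1} = Σᵢ x = (-3)·(1) + (-1)·(1) + (1)·(1) + (5)·(1) + (7)·(1) + (11)·(1) = 20.

20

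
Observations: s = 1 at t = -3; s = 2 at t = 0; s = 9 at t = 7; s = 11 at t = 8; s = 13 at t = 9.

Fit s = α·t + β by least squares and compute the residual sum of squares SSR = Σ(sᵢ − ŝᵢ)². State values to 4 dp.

Sums needed: Σt·t = 203, Σt = 21, Σ1 = 5.
And Σt·s = 265, Σs = 36.
Normal equations: [[203, 21]; [21, 5]]·[α, β]ᵀ = [265, 36]ᵀ.
Eliminating β: 5·(row 1) − 21·(row 2) gives 574·α = 5·265 − 21·36 = 569, so α = 569/574.
Then β = (36 − 21·(569/574))/5 = 249/82.
Residuals: 269/287, -85/82, -40/41, 19/574, 299/287; SSR = 2291/574.

SSR = 3.9913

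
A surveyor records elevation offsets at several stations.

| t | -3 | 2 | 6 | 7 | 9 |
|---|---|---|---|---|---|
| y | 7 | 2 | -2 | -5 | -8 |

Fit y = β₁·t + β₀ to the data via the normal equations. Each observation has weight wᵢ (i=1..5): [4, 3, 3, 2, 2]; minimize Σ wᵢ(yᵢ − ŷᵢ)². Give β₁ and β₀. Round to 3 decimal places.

Entries of XᵀWX: Σwᵢ·t·t = 416, Σwᵢ·t = 44, Σwᵢ·1 = 14.
Moment sums: Σwᵢ·t·y = -322, Σwᵢ·y = 2.
XᵀWX·[β₁, β₀]ᵀ = XᵀWy becomes [[416, 44]; [44, 14]]·[β₁, β₀]ᵀ = [-322, 2]ᵀ.
Δ = 416·14 − 44² = 3888.
β₁ = ((-322)·14 − 44·2)/3888 = -383/324; β₀ = (416·2 − 44·(-322))/3888 = 625/162.

β₁ = -1.182, β₀ = 3.858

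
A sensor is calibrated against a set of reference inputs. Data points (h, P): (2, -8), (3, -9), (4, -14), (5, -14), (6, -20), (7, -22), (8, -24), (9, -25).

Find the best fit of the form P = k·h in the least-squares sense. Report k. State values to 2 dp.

k = -3.03

Normal-equation sums: Σh·h = 284.
Moment sums: Σh·P = -860.
XᵀX·[k]ᵀ = XᵀP becomes [[284]]·[k]ᵀ = [-860]ᵀ.
Hence k = -860 / 284 ≈ -3.02817.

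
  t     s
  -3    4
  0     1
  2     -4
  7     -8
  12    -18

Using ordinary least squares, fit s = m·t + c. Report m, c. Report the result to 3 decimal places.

Setting ∂/∂m … = 0 gives: 206·m + 18·c = -292;  18·m + 5·c = -25.
Eliminating c: 5·(row 1) − 18·(row 2) gives 706·m = 5·(-292) − 18·(-25) = -1010, so m = -505/353.
Then c = ((-25) − 18·(-505/353))/5 = 53/353.

m = -1.431, c = 0.150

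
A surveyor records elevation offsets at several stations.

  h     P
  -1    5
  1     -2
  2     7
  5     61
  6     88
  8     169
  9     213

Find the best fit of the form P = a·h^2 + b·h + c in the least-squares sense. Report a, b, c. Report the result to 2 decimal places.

Sums needed: Σh^2·h^2 = 12596, Σh^2·h = 1590, Σh^2 = 212, Σh·h = 212, Σh = 30, Σ1 = 7.
For AᵀP: Σh^2·P = 32793, Σh·P = 4109, ΣP = 541.
Inverting the 3×3 Gram matrix, [a, b, c]ᵀ = [521089/178018, -435779/178018, -77840/89009]ᵀ.

a = 2.93, b = -2.45, c = -0.87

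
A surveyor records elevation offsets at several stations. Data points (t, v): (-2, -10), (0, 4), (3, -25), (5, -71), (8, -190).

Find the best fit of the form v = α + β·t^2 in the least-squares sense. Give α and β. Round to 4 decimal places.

α = 3.0355, β = -3.0115

Normal-equation sums: Σ1 = 5, Σt^2 = 102, Σt^2·t^2 = 4818.
Moment sums: Σv = -292, Σt^2·v = -14200.
So AᵀA·[α, β]ᵀ = Aᵀv: [[5, 102]; [102, 4818]]·[α, β]ᵀ = [-292, -14200]ᵀ.
det = 5·4818 − 102² = 13686.
α = ((-292)·4818 − 102·(-14200))/13686 = 6924/2281; β = (5·(-14200) − 102·(-292))/13686 = -20608/6843.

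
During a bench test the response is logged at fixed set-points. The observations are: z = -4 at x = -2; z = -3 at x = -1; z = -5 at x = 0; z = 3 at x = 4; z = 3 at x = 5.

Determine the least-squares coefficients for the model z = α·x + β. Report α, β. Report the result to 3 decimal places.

Sums needed: Σx·x = 46, Σx = 6, Σ1 = 5.
Right-hand side: Σx·z = 38, Σz = -6.
So AᵀA·[α, β]ᵀ = Aᵀz: [[46, 6]; [6, 5]]·[α, β]ᵀ = [38, -6]ᵀ.
Eliminating β: 5·(row 1) − 6·(row 2) gives 194·α = 5·38 − 6·(-6) = 226, so α = 113/97.
Then β = ((-6) − 6·(113/97))/5 = -252/97.

α = 1.165, β = -2.598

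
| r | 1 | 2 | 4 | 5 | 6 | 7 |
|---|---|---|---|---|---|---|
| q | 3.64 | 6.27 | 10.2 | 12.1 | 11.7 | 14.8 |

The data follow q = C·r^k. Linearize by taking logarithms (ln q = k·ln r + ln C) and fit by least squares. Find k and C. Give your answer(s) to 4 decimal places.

Linearized form: ln q = k·ln r + ln C. From the 6 transformed points,
Σln r = 7.4265, Σ(ln r)² = 11.9895, Σln q = 13.0976, Σln r·ln q = 18.1551.
Equations: 11.9895·k + 7.4265·ln C = 18.1551;  7.4265·k + 6·ln C = 13.0976.
Solving (det = 16.7835): k = 0.69479, ln C = 1.32294, so C = exp(1.32294) = 3.75446.

k = 0.6948, C = 3.7545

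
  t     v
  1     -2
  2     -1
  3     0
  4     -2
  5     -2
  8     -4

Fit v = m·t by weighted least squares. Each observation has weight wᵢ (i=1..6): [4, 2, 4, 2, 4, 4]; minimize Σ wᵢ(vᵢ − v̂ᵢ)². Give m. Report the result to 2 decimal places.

m = -0.45

With design matrix M, MᵀWM = [[436]] and MᵀWv = [-196]ᵀ.
m = (-196)/436 = -0.449541.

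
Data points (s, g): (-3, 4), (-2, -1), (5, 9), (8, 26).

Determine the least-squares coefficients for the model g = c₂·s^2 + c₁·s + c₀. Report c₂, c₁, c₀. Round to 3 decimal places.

From the data, Σs^2·s^2 = 4818, Σs^2·s = 602, Σs^2 = 102, Σs·s = 102, Σs = 8, Σ1 = 4.
And Σs^2·g = 1921, Σs·g = 243, Σg = 38.
So AᵀA·[c₂, c₁, c₀]ᵀ = Aᵀg: [[4818, 602, 102]; [602, 102, 8]; [102, 8, 4]]·[c₂, c₁, c₀]ᵀ = [1921, 243, 38]ᵀ.
Row-reducing yields c₂ = 7703/16129, c₁ = -8657/32258, c₀ = -272/127.

c₂ = 0.478, c₁ = -0.268, c₀ = -2.142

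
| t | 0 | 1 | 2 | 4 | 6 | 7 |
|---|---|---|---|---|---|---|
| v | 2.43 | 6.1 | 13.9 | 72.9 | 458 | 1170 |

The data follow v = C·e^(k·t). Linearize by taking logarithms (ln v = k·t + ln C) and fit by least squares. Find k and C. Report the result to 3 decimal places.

k = 0.875, C = 2.423

Let Y = ln v. Fitting Y = k·t + ln C by least squares:
Sums: Σt = 20.0000, Σ(t)² = 106.0000, Σln v = 22.8088, Σt·ln v = 110.4429.
Normal system: [[106.0000, 20.0000]; [20.0000, 6]]·[k, ln C]ᵀ = [110.4429, 22.8088]ᵀ.
Solving (det = 236.0000): k = 0.87492, ln C = 0.88505, so C = exp(0.88505) = 2.42311.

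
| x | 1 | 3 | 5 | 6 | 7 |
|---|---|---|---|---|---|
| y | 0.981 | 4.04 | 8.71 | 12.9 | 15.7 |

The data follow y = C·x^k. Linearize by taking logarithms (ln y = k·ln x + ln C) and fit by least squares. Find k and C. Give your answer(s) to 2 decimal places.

k = 1.43, C = 0.93

With ln yᵢ as the transformed response and ln xᵢ as the regressor:
XᵀX = [[10.7942, 6.4457]; [6.4457, 5]], rhs = [14.9578, 8.8524]ᵀ  (here Σln x = 6.4457, Σ(ln x)² = 10.7942, Σln y = 8.8524, Σln x·ln y = 14.9578).
Solving (det = 12.4237): k = 1.42702, ln C = -0.06915, so C = exp(-0.06915) = 0.93319.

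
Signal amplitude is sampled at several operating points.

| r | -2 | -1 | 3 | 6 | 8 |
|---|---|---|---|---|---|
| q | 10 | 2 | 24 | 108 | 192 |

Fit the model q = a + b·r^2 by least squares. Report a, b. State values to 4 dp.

Entries of AᵀA: Σ1 = 5, Σr^2 = 114, Σr^2·r^2 = 5490.
Right-hand side: Σq = 336, Σr^2·q = 16434.
Normal equations: [[5, 114]; [114, 5490]]·[a, b]ᵀ = [336, 16434]ᵀ.
Δ = 5·5490 − 114² = 14454.
a = (336·5490 − 114·16434)/14454 = -1602/803; b = (5·16434 − 114·336)/14454 = 2437/803.

a = -1.9950, b = 3.0349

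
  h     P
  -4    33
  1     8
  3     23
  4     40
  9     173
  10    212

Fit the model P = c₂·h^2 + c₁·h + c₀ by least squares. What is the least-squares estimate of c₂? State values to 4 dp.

c₂ = 1.9991

Compute the Gram sums: Σh^2·h^2 = 17155, Σh^2·h = 1757, Σh^2 = 223, Σh·h = 223, Σh = 23, Σ1 = 6.
Moment sums: Σh^2·P = 36596, Σh·P = 3782, ΣP = 489.
MᵀM·[c₂, c₁, c₀]ᵀ = MᵀP becomes [[17155, 1757, 223]; [1757, 223, 23]; [223, 23, 6]]·[c₂, c₁, c₀]ᵀ = [36596, 3782, 489]ᵀ.
Solving the 3×3 system (Gaussian elimination) gives c₂ = 286106/143115, c₁ = 110333/143115, c₀ = 202441/47705.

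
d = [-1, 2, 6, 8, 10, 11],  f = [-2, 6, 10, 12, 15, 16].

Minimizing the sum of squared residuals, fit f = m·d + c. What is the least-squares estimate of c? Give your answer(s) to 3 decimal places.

c = 1.100

Normal-equation sums: Σd·d = 326, Σd = 36, Σ1 = 6.
Moment sums: Σd·f = 496, Σf = 57.
So AᵀA·[m, c]ᵀ = Aᵀf: [[326, 36]; [36, 6]]·[m, c]ᵀ = [496, 57]ᵀ.
Determinant 326·6 − 36² = 660.
m = (496·6 − 36·57)/660 = 7/5; c = (326·57 − 36·496)/660 = 11/10.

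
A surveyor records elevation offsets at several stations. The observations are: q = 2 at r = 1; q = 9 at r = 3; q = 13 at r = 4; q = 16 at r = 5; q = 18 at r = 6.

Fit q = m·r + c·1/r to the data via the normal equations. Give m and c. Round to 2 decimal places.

m = 3.15, c = -1.06

The normal system MᵀM·[m, c]ᵀ = Mᵀq is [[87, 5]; [5, 4469/3600]]·[m, c]ᵀ = [269, 289/20]ᵀ.
det = 87·(4469/3600) − 5² = 99601/1200.
m = (269·(4469/3600) − 5·(289/20))/(99601/1200) = 942061/298803; c = (87·(289/20) − 5·269)/(99601/1200) = -105420/99601.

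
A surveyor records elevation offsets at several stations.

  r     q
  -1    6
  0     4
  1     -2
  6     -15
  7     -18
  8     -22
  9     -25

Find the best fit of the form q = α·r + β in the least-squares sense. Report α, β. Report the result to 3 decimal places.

With design matrix A, AᵀA = [[232, 30]; [30, 7]] and Aᵀq = [-625, -72]ᵀ.
det = 232·7 − 30² = 724.
α = ((-625)·7 − 30·(-72))/724 = -2215/724; β = (232·(-72) − 30·(-625))/724 = 1023/362.

α = -3.059, β = 2.826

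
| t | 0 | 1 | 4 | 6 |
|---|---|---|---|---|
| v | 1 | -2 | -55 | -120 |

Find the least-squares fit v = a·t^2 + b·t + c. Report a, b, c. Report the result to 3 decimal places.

From the data, Σt^2·t^2 = 1553, Σt^2·t = 281, Σt^2 = 53, Σt·t = 53, Σt = 11, Σ1 = 4.
Moment sums: Σt^2·v = -5202, Σt·v = -942, Σv = -176.
XᵀX·[a, b, c]ᵀ = Xᵀv becomes [[1553, 281, 53]; [281, 53, 11]; [53, 11, 4]]·[a, b, c]ᵀ = [-5202, -942, -176]ᵀ.
Row-reducing yields a = -186/59, b = -82/59, c = 94/59.

a = -3.153, b = -1.390, c = 1.593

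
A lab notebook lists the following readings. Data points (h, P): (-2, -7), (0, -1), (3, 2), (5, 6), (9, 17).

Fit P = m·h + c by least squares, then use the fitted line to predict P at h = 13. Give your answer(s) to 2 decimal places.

The normal system MᵀM·[m, c]ᵀ = MᵀP is [[119, 15]; [15, 5]]·[m, c]ᵀ = [203, 17]ᵀ.
Eliminating c: 5·(row 1) − 15·(row 2) gives 370·m = 5·203 − 15·17 = 760, so m = 76/37.
Then c = (17 − 15·(76/37))/5 = -511/185.
At h = 13: P̂ = (76/37)·(13) + (-511/185)·(1) = 4429/185.

P̂ = 23.94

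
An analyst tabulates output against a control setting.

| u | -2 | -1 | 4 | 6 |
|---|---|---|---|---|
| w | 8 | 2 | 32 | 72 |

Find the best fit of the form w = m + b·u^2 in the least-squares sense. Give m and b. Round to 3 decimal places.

m = 0.000, b = 2.000

Entries of XᵀX: Σ1 = 4, Σu^2 = 57, Σu^2·u^2 = 1569.
Right-hand side: Σw = 114, Σu^2·w = 3138.
det = 4·1569 − 57² = 3027.
m = (114·1569 − 57·3138)/3027 = 0; b = (4·3138 − 57·114)/3027 = 2.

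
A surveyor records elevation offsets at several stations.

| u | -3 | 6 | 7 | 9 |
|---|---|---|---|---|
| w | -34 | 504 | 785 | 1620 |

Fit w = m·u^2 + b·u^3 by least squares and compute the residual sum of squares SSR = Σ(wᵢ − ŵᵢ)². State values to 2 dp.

SSR = 1.92

AᵀA·[m, b]ᵀ = Aᵀw reads: 10339·m + 83389·b = 187523;  83389·m + 696475·b = 1560017.
Eliminating b: 696475·(row 1) − 83389·(row 2) gives 247129704·m = 696475·187523 − 83389·1560017 = 516823812, so m = 14356217/6864714.
Then b = (1560017 − 83389·(14356217/6864714))/696475 = 13657231/6864714.
Residuals: 341056/381373, -387214/381373, 50868/381373, 103428/381373; SSR = 732980/381373.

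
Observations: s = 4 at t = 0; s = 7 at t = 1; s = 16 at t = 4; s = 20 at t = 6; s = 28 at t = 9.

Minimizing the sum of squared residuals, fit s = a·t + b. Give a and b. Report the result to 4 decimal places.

The normal system MᵀM·[a, b]ᵀ = Mᵀs is [[134, 20]; [20, 5]]·[a, b]ᵀ = [443, 75]ᵀ.
det = 134·5 − 20² = 270.
a = (443·5 − 20·75)/270 = 143/54; b = (134·75 − 20·443)/270 = 119/27.

a = 2.6481, b = 4.4074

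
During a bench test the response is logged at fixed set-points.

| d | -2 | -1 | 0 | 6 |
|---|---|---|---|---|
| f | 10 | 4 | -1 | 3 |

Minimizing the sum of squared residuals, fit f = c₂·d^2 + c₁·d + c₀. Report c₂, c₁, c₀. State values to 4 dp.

Compute the Gram sums: Σd^2·d^2 = 1313, Σd^2·d = 207, Σd^2 = 41, Σd·d = 41, Σd = 3, Σ1 = 4.
Right-hand side: Σd^2·f = 152, Σd·f = -6, Σf = 16.
Normal equations: [[1313, 207, 41]; [207, 41, 3]; [41, 3, 4]]·[c₂, c₁, c₀]ᵀ = [152, -6, 16]ᵀ.
Row-reducing yields c₂ = 1083/1412, c₁ = -27909/7060, c₀ = -1583/1765.

c₂ = 0.7670, c₁ = -3.9531, c₀ = -0.8969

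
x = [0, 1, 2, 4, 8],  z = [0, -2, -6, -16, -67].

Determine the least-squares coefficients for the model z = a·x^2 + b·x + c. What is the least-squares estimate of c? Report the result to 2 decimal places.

Sums needed: Σx^2·x^2 = 4369, Σx^2·x = 585, Σx^2 = 85, Σx·x = 85, Σx = 15, Σ1 = 5.
For Mᵀz: Σx^2·z = -4570, Σx·z = -614, Σz = -91.
So MᵀM·[a, b, c]ᵀ = Mᵀz: [[4369, 585, 85]; [585, 85, 15]; [85, 15, 5]]·[a, b, c]ᵀ = [-4570, -614, -91]ᵀ.
Row-reducing yields a = -839/806, b = 253/4030, c = -9/13.

c = -0.69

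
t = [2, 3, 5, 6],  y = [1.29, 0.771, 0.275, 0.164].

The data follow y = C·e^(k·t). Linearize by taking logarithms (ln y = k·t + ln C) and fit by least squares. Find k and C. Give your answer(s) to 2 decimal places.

With ln yᵢ as the transformed response and tᵢ as the regressor:
Sums: Σt = 16.0000, Σ(t)² = 74.0000, Σln y = -3.1043, Σt·ln y = -17.5732.
Normal system: [[74.0000, 16.0000]; [16.0000, 4]]·[k, ln C]ᵀ = [-17.5732, -3.1043]ᵀ.
Solving (det = 40.0000): k = -0.51560, ln C = 1.28632, so C = exp(1.28632) = 3.61943.

k = -0.52, C = 3.62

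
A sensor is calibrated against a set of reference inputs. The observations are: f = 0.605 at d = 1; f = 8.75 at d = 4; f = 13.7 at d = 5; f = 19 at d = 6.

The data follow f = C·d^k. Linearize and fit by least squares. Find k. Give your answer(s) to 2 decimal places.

k = 1.93

Let Y = ln f. Fitting Y = k·ln d + ln C by least squares:
Sums: Σln d = 4.7875, Σ(ln d)² = 7.7225, Σln f = 7.2284, Σln d·ln f = 12.4952.
Normal system: [[7.7225, 4.7875]; [4.7875, 4]]·[k, ln C]ᵀ = [12.4952, 7.2284]ᵀ.
Slope k = (n·Σln d·ln f − Σln d·Σln f)/(n·Σ(ln d)² − (Σln d)²) = (4·12.4952 − 4.7875·7.2284)/7.9699 = 1.92914; ln C = (Σln f − k·Σln d)/n = -0.50184.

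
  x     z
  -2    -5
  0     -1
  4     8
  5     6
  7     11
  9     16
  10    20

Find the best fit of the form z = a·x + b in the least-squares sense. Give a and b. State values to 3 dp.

a = 1.957, b = -1.368

The normal system MᵀM·[a, b]ᵀ = Mᵀz is [[275, 33]; [33, 7]]·[a, b]ᵀ = [493, 55]ᵀ.
Eliminating b: 7·(row 1) − 33·(row 2) gives 836·a = 7·493 − 33·55 = 1636, so a = 409/209.
Then b = (55 − 33·(409/209))/7 = -26/19.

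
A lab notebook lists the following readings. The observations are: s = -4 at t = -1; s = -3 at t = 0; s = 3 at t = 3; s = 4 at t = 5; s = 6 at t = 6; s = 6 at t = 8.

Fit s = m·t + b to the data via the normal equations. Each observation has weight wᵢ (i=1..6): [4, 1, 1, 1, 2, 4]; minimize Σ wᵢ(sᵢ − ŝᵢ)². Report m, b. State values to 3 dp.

m = 1.167, b = -2.465

Forming XᵀWX = [[366, 48]; [48, 13]] and XᵀWs = [309, 24]ᵀ gives XᵀWX·[m, b]ᵀ = XᵀWs.
Determinant 366·13 − 48² = 2454.
m = (309·13 − 48·24)/2454 = 955/818; b = (366·24 − 48·309)/2454 = -1008/409.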